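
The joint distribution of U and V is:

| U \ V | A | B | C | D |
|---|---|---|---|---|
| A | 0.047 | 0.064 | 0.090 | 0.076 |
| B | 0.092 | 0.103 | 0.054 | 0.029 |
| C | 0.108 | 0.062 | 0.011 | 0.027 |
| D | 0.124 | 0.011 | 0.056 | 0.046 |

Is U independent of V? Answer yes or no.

P(U=A) = 0.277 and P(V=A) = 0.371, so their product is 0.10277, but P(U=A, V=A) = 0.047. Since these differ, U and V are not independent.

no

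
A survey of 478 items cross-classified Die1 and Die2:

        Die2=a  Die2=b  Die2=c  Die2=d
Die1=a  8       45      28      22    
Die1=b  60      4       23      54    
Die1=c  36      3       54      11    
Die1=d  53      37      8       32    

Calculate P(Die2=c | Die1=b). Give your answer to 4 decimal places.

0.1631

Total with Die1=b: 60 + 4 + 23 + 54 = 141.
P(Die2=c | Die1=b) = 23/141 = 0.1631.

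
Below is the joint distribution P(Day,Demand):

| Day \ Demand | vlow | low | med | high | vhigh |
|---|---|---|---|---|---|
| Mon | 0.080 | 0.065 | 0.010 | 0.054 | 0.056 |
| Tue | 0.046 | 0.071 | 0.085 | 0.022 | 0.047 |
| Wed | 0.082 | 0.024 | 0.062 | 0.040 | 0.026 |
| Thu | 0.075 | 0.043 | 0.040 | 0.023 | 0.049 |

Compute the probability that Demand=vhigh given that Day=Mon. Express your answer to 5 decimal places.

0.21132

P(Day=Mon) = 0.080 + 0.065 + 0.010 + 0.054 + 0.056 = 0.265.
P(Demand=vhigh | Day=Mon) = 0.056/0.265 = 0.21132.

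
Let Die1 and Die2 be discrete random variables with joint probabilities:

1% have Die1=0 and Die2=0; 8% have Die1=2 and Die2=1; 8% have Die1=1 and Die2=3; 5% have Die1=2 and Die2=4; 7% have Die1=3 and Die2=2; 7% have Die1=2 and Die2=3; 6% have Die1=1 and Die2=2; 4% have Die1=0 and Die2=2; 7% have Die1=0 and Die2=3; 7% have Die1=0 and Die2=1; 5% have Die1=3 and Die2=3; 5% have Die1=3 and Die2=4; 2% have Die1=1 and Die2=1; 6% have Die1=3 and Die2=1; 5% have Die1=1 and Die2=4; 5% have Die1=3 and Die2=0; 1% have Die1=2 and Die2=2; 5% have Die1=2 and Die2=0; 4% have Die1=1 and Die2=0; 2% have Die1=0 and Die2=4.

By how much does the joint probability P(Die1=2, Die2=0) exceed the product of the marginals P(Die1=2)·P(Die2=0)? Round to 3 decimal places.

0.011

P(Die1=2) = 0.05 + 0.08 + 0.01 + 0.07 + 0.05 = 0.26.
P(Die2=0) = 0.01 + 0.04 + 0.05 + 0.05 = 0.15.
P(Die1=2, Die2=0) − P(Die1=2)P(Die2=0) = 0.05 − 0.26×0.15 = 0.011.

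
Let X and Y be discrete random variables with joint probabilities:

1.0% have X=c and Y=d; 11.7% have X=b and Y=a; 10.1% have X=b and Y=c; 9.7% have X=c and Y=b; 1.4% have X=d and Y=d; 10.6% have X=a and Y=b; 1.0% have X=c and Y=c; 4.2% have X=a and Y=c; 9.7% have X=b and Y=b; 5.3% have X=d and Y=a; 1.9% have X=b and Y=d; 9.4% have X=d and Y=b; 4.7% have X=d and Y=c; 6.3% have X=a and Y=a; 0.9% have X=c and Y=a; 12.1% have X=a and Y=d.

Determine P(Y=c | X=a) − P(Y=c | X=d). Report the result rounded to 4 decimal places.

-0.0995

P(X=a) = 0.063 + 0.106 + 0.042 + 0.121 = 0.332; P(Y=c | X=a) = 0.042/0.332 = 0.12651.
P(X=d) = 0.053 + 0.094 + 0.047 + 0.014 = 0.208; P(Y=c | X=d) = 0.047/0.208 = 0.22596.
Difference = -0.0995.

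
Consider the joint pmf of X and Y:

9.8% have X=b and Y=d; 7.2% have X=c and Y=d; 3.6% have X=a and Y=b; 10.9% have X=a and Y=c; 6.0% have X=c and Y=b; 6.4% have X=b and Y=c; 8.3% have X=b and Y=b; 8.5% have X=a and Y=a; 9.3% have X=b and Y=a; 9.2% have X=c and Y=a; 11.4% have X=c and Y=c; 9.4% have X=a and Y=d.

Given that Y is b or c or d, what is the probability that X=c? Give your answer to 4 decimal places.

P(Y=b) = 0.036 + 0.083 + 0.060 = 0.179.
P(Y=c) = 0.109 + 0.064 + 0.114 = 0.287.
P(Y=d) = 0.094 + 0.098 + 0.072 = 0.264.
P(Y ∈ {b, c, d}) = 0.179 + 0.287 + 0.264 = 0.730; P(X=c, Y ∈ {b, c, d}) = 0.060 + 0.114 + 0.072 = 0.246.
P(X=c | Y ∈ {b, c, d}) = 0.246/0.730 = 0.3370.

0.3370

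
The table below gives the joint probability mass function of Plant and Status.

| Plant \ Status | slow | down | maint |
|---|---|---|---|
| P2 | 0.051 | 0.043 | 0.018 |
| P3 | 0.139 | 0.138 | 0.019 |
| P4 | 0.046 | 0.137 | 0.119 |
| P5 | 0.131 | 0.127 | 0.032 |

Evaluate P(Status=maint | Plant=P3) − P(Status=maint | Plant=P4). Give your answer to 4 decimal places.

-0.3299

P(Plant=P3) = 0.139 + 0.138 + 0.019 = 0.296; P(Status=maint | Plant=P3) = 0.019/0.296 = 0.06419.
P(Plant=P4) = 0.046 + 0.137 + 0.119 = 0.302; P(Status=maint | Plant=P4) = 0.119/0.302 = 0.39404.
Difference = -0.3299.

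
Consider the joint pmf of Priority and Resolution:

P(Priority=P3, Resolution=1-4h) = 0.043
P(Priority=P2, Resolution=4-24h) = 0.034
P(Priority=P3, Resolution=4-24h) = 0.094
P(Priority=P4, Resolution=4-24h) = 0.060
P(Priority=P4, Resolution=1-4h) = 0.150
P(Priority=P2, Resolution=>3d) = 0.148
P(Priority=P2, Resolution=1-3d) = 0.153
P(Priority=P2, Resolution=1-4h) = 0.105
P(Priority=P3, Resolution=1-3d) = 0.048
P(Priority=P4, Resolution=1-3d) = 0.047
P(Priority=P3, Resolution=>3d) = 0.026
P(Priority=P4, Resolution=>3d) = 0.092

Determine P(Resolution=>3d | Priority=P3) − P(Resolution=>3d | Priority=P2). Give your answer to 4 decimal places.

P(Priority=P3) = 0.043 + 0.094 + 0.048 + 0.026 = 0.211; P(Resolution=>3d | Priority=P3) = 0.026/0.211 = 0.12322.
P(Priority=P2) = 0.105 + 0.034 + 0.153 + 0.148 = 0.440; P(Resolution=>3d | Priority=P2) = 0.148/0.440 = 0.33636.
Difference = -0.2131.

-0.2131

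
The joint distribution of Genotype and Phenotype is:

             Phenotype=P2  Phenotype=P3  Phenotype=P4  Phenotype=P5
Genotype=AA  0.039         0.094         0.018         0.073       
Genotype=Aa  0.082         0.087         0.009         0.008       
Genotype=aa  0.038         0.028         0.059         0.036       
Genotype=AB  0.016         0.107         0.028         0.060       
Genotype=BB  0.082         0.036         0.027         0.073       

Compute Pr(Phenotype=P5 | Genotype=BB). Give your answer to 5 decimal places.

P(Genotype=BB) = 0.082 + 0.036 + 0.027 + 0.073 = 0.218.
P(Phenotype=P5 | Genotype=BB) = 0.073/0.218 = 0.33486.

0.33486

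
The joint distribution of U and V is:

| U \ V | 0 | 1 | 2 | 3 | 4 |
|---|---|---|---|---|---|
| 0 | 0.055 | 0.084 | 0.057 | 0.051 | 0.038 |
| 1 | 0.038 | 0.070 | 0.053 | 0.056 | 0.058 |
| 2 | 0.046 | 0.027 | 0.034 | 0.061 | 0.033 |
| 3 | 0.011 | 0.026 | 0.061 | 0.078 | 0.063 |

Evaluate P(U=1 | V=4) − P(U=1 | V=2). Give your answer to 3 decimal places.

P(V=4) = 0.038 + 0.058 + 0.033 + 0.063 = 0.192; P(U=1 | V=4) = 0.058/0.192 = 0.3021.
P(V=2) = 0.057 + 0.053 + 0.034 + 0.061 = 0.205; P(U=1 | V=2) = 0.053/0.205 = 0.2585.
Difference = 0.044.

0.044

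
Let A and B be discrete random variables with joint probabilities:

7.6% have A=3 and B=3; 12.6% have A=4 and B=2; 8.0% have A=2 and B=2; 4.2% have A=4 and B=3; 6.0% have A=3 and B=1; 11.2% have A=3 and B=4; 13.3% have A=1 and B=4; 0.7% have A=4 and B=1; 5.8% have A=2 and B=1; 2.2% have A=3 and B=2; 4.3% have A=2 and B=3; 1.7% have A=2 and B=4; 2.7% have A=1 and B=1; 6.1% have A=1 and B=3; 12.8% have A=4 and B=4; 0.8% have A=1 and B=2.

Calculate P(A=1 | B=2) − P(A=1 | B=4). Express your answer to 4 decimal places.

P(B=2) = 0.008 + 0.080 + 0.022 + 0.126 = 0.236; P(A=1 | B=2) = 0.008/0.236 = 0.03390.
P(B=4) = 0.133 + 0.017 + 0.112 + 0.128 = 0.390; P(A=1 | B=4) = 0.133/0.390 = 0.34103.
Difference = -0.3071.

-0.3071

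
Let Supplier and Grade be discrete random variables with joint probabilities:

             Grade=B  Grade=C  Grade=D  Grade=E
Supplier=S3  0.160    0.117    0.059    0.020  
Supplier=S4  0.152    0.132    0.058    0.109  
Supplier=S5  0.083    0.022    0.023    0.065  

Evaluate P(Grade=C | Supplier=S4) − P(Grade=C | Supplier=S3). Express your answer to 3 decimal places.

-0.036

P(Supplier=S4) = 0.152 + 0.132 + 0.058 + 0.109 = 0.451; P(Grade=C | Supplier=S4) = 0.132/0.451 = 0.2927.
P(Supplier=S3) = 0.160 + 0.117 + 0.059 + 0.020 = 0.356; P(Grade=C | Supplier=S3) = 0.117/0.356 = 0.3287.
Difference = -0.036.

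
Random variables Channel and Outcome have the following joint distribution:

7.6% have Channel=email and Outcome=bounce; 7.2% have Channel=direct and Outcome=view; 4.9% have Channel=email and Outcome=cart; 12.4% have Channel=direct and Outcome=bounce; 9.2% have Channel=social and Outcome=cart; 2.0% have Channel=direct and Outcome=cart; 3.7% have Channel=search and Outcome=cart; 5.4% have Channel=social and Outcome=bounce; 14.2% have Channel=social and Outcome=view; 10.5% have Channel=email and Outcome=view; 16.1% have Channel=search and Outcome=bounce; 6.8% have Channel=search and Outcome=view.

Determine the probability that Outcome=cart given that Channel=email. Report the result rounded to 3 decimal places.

P(Channel=email) = 0.076 + 0.105 + 0.049 = 0.230.
P(Outcome=cart | Channel=email) = 0.049/0.230 = 0.213.

0.213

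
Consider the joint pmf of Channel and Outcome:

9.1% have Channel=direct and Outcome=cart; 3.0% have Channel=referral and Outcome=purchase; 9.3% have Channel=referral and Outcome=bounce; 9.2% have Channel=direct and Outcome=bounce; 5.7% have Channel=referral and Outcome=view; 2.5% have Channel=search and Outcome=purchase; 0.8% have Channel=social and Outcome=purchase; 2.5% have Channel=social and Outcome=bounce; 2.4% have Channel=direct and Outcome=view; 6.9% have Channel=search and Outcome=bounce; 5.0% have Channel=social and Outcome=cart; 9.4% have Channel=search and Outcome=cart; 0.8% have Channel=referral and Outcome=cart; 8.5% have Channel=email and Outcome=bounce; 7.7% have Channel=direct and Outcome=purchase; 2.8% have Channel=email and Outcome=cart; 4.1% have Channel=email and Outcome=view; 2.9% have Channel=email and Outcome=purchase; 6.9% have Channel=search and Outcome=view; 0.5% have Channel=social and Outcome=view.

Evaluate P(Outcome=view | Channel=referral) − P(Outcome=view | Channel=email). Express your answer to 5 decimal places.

0.07915

P(Channel=referral) = 0.093 + 0.057 + 0.008 + 0.030 = 0.188; P(Outcome=view | Channel=referral) = 0.057/0.188 = 0.303191.
P(Channel=email) = 0.085 + 0.041 + 0.028 + 0.029 = 0.183; P(Outcome=view | Channel=email) = 0.041/0.183 = 0.224044.
Difference = 0.07915.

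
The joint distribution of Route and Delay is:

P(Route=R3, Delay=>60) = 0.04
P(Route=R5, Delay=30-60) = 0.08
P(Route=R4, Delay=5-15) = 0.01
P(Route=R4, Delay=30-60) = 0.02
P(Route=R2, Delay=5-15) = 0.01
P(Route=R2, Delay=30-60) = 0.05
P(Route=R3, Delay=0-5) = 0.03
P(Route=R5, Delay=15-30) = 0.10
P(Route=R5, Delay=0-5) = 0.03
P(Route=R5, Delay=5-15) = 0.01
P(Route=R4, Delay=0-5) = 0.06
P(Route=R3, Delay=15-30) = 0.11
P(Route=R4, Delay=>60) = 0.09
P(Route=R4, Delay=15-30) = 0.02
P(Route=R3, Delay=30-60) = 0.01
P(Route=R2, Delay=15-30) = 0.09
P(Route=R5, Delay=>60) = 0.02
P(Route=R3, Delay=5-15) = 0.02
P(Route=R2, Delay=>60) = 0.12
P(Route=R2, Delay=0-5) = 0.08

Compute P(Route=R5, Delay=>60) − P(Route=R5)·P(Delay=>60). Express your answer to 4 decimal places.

P(Route=R5) = 0.03 + 0.01 + 0.10 + 0.08 + 0.02 = 0.24.
P(Delay=>60) = 0.12 + 0.04 + 0.09 + 0.02 = 0.27.
P(Route=R5, Delay=>60) − P(Route=R5)P(Delay=>60) = 0.02 − 0.24×0.27 = -0.0448.

-0.0448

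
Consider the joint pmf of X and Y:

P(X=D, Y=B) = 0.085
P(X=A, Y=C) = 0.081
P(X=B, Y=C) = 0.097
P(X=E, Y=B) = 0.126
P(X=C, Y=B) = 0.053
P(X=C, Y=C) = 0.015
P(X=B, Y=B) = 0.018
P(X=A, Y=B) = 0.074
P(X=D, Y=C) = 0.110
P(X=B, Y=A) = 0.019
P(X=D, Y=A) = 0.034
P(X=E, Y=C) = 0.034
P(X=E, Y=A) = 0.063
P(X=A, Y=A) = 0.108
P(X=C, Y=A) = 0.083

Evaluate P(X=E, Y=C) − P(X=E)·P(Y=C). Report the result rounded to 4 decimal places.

P(X=E) = 0.063 + 0.126 + 0.034 = 0.223.
P(Y=C) = 0.081 + 0.097 + 0.015 + 0.110 + 0.034 = 0.337.
P(X=E, Y=C) − P(X=E)P(Y=C) = 0.034 − 0.223×0.337 = -0.0412.

-0.0412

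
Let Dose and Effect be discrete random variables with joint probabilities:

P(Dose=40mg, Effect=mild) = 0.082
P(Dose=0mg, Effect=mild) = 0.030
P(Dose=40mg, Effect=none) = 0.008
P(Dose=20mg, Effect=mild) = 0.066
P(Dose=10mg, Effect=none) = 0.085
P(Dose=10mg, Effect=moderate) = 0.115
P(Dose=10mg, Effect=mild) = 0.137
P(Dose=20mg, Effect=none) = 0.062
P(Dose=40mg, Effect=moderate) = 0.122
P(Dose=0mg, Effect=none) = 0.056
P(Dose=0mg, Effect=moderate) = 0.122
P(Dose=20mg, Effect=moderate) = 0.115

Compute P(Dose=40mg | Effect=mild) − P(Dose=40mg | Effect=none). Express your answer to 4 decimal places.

0.2224

P(Effect=mild) = 0.030 + 0.137 + 0.066 + 0.082 = 0.315; P(Dose=40mg | Effect=mild) = 0.082/0.315 = 0.26032.
P(Effect=none) = 0.056 + 0.085 + 0.062 + 0.008 = 0.211; P(Dose=40mg | Effect=none) = 0.008/0.211 = 0.03791.
Difference = 0.2224.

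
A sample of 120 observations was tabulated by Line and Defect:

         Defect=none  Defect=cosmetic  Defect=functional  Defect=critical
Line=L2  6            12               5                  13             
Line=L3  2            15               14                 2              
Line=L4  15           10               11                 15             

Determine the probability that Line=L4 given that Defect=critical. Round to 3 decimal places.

0.500

Total with Defect=critical: 13 + 2 + 15 = 30.
P(Line=L4 | Defect=critical) = 15/30 = 0.500.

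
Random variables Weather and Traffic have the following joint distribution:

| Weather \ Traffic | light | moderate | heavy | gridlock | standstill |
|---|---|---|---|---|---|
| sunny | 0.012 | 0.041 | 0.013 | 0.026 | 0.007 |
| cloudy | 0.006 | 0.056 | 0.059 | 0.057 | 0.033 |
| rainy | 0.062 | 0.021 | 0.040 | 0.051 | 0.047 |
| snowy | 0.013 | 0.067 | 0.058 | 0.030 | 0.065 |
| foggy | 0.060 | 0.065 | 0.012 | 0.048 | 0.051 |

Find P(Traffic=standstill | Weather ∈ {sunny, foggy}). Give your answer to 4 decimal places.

0.1731

P(Weather=sunny) = 0.012 + 0.041 + 0.013 + 0.026 + 0.007 = 0.099.
P(Weather=foggy) = 0.060 + 0.065 + 0.012 + 0.048 + 0.051 = 0.236.
P(Weather ∈ {sunny, foggy}) = 0.099 + 0.236 = 0.335; P(Traffic=standstill, Weather ∈ {sunny, foggy}) = 0.007 + 0.051 = 0.058.
P(Traffic=standstill | Weather ∈ {sunny, foggy}) = 0.058/0.335 = 0.1731.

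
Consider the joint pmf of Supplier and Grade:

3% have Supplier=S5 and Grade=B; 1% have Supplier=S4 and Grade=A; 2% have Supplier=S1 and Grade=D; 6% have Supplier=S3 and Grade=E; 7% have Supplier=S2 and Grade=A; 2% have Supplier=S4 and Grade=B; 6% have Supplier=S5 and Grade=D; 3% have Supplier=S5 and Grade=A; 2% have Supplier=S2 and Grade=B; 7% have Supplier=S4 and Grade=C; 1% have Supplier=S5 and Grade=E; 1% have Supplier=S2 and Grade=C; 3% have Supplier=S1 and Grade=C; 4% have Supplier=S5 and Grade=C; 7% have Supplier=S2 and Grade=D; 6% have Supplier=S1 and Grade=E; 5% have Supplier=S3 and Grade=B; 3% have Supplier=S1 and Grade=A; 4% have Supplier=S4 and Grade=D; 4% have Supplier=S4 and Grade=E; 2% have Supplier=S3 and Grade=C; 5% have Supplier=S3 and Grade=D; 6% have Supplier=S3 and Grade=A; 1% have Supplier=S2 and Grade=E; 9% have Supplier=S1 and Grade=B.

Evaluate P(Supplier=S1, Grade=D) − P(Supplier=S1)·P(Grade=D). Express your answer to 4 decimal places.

P(Supplier=S1) = 0.03 + 0.09 + 0.03 + 0.02 + 0.06 = 0.23.
P(Grade=D) = 0.02 + 0.07 + 0.05 + 0.04 + 0.06 = 0.24.
P(Supplier=S1, Grade=D) − P(Supplier=S1)P(Grade=D) = 0.02 − 0.23×0.24 = -0.0352.

-0.0352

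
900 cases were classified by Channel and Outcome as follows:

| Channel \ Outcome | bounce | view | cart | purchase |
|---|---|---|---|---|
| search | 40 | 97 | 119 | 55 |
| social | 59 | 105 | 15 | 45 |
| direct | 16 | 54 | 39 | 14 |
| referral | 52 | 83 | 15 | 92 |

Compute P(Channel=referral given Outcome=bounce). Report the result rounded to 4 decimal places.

0.3114

Total with Outcome=bounce: 40 + 59 + 16 + 52 = 167.
P(Channel=referral | Outcome=bounce) = 52/167 = 0.3114.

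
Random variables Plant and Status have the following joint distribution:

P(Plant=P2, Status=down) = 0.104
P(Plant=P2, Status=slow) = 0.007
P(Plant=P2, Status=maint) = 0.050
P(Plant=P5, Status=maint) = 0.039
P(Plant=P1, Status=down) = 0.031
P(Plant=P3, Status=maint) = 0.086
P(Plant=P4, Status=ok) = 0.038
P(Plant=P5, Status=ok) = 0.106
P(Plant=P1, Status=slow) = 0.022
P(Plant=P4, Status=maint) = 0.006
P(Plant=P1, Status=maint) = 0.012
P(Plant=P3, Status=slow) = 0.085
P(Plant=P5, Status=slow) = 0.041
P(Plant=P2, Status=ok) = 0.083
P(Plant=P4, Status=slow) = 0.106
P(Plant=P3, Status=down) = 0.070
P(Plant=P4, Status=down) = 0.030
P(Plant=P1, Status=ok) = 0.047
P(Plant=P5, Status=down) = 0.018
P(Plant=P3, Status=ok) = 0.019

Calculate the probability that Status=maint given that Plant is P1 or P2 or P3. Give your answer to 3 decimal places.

P(Plant=P1) = 0.047 + 0.022 + 0.031 + 0.012 = 0.112.
P(Plant=P2) = 0.083 + 0.007 + 0.104 + 0.050 = 0.244.
P(Plant=P3) = 0.019 + 0.085 + 0.070 + 0.086 = 0.260.
P(Plant ∈ {P1, P2, P3}) = 0.112 + 0.244 + 0.260 = 0.616; P(Status=maint, Plant ∈ {P1, P2, P3}) = 0.012 + 0.050 + 0.086 = 0.148.
P(Status=maint | Plant ∈ {P1, P2, P3}) = 0.148/0.616 = 0.240.

0.240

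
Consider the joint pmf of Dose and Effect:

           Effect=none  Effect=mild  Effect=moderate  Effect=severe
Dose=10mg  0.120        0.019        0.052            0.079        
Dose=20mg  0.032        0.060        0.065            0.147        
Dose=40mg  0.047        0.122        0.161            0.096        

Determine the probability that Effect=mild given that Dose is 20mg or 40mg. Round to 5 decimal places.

P(Dose=20mg) = 0.032 + 0.060 + 0.065 + 0.147 = 0.304.
P(Dose=40mg) = 0.047 + 0.122 + 0.161 + 0.096 = 0.426.
P(Dose ∈ {20mg, 40mg}) = 0.304 + 0.426 = 0.730; P(Effect=mild, Dose ∈ {20mg, 40mg}) = 0.060 + 0.122 = 0.182.
P(Effect=mild | Dose ∈ {20mg, 40mg}) = 0.182/0.730 = 0.24932.

0.24932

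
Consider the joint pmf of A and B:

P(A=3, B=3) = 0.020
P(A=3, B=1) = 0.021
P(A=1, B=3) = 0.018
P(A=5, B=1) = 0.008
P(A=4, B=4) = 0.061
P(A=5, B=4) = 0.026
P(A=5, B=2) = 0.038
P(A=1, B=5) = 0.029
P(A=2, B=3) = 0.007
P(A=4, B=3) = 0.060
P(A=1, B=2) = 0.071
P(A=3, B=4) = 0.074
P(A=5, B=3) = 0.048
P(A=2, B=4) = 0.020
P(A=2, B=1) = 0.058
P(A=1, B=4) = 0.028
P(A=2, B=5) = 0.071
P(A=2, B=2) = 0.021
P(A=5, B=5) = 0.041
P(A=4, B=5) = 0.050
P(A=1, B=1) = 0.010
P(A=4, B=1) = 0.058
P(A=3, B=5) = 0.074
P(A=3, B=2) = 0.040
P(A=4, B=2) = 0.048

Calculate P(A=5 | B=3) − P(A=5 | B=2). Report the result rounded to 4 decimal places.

P(B=3) = 0.018 + 0.007 + 0.020 + 0.060 + 0.048 = 0.153; P(A=5 | B=3) = 0.048/0.153 = 0.31373.
P(B=2) = 0.071 + 0.021 + 0.040 + 0.048 + 0.038 = 0.218; P(A=5 | B=2) = 0.038/0.218 = 0.17431.
Difference = 0.1394.

0.1394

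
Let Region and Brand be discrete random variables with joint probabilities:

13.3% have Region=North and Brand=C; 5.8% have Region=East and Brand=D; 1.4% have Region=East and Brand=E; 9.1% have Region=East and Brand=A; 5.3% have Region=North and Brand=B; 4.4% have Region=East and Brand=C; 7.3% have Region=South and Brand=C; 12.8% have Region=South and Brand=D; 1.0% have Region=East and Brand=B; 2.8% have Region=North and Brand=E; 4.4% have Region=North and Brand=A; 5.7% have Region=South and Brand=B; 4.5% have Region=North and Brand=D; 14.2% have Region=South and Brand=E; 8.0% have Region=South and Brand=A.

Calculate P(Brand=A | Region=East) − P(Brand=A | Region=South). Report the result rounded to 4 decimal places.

P(Region=East) = 0.091 + 0.010 + 0.044 + 0.058 + 0.014 = 0.217; P(Brand=A | Region=East) = 0.091/0.217 = 0.41935.
P(Region=South) = 0.080 + 0.057 + 0.073 + 0.128 + 0.142 = 0.480; P(Brand=A | Region=South) = 0.080/0.480 = 0.16667.
Difference = 0.2527.

0.2527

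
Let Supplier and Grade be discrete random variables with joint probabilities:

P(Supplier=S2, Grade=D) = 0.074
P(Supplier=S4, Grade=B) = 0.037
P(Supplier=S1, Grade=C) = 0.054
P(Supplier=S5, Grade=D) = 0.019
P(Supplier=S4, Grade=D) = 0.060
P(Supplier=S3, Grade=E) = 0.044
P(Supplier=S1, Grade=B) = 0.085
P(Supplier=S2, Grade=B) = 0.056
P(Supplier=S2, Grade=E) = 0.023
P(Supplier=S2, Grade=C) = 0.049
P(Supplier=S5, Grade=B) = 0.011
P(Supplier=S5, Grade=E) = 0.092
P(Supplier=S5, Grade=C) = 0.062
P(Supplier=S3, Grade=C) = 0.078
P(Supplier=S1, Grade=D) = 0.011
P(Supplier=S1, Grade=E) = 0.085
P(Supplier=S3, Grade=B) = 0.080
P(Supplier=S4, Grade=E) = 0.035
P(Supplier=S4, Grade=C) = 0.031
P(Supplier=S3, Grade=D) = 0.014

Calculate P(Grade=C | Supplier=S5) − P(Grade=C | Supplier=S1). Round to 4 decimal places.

P(Supplier=S5) = 0.011 + 0.062 + 0.019 + 0.092 = 0.184; P(Grade=C | Supplier=S5) = 0.062/0.184 = 0.33696.
P(Supplier=S1) = 0.085 + 0.054 + 0.011 + 0.085 = 0.235; P(Grade=C | Supplier=S1) = 0.054/0.235 = 0.22979.
Difference = 0.1072.

0.1072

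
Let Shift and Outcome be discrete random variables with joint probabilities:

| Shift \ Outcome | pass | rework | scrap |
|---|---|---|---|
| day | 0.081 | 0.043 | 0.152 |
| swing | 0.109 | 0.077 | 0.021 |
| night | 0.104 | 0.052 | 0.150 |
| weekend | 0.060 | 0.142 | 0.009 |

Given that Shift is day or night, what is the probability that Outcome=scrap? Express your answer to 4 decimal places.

0.5189

P(Shift=day) = 0.081 + 0.043 + 0.152 = 0.276.
P(Shift=night) = 0.104 + 0.052 + 0.150 = 0.306.
P(Shift ∈ {day, night}) = 0.276 + 0.306 = 0.582; P(Outcome=scrap, Shift ∈ {day, night}) = 0.152 + 0.150 = 0.302.
P(Outcome=scrap | Shift ∈ {day, night}) = 0.302/0.582 = 0.5189.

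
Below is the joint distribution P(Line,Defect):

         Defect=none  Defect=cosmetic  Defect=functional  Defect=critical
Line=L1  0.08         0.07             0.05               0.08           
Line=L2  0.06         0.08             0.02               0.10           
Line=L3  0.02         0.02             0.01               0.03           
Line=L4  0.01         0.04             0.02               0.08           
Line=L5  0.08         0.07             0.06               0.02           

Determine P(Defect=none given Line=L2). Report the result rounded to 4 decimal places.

0.2308

P(Line=L2) = 0.06 + 0.08 + 0.02 + 0.10 = 0.26.
P(Defect=none | Line=L2) = 0.06/0.26 = 0.2308.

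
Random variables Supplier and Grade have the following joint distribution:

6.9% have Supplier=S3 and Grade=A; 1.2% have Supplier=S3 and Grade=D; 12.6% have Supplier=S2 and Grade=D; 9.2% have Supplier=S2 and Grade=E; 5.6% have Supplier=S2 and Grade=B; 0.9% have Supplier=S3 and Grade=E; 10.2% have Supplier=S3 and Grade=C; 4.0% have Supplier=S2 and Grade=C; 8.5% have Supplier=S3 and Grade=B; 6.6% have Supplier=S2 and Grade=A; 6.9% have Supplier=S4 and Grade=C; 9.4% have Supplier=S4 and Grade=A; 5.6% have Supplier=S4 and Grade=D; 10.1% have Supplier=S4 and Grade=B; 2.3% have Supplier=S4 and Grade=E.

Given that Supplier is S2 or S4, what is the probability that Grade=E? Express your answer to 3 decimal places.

0.159

P(Supplier=S2) = 0.066 + 0.056 + 0.040 + 0.126 + 0.092 = 0.380.
P(Supplier=S4) = 0.094 + 0.101 + 0.069 + 0.056 + 0.023 = 0.343.
P(Supplier ∈ {S2, S4}) = 0.380 + 0.343 = 0.723; P(Grade=E, Supplier ∈ {S2, S4}) = 0.092 + 0.023 = 0.115.
P(Grade=E | Supplier ∈ {S2, S4}) = 0.115/0.723 = 0.159.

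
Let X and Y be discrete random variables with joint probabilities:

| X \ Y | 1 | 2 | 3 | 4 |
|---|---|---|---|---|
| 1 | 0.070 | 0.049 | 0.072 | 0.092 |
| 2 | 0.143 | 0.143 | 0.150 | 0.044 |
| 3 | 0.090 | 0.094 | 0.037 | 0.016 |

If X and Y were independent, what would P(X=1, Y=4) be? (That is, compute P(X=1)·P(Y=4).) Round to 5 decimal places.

P(X=1) = 0.070 + 0.049 + 0.072 + 0.092 = 0.283.
P(Y=4) = 0.092 + 0.044 + 0.016 = 0.152.
Product: 0.283 × 0.152 = 0.04302.

0.04302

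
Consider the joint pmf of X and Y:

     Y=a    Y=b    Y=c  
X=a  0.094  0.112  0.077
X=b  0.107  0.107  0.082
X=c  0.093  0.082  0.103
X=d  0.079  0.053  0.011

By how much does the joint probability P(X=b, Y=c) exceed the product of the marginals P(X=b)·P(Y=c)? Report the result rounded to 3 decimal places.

0.001

P(X=b) = 0.107 + 0.107 + 0.082 = 0.296.
P(Y=c) = 0.077 + 0.082 + 0.103 + 0.011 = 0.273.
P(X=b, Y=c) − P(X=b)P(Y=c) = 0.082 − 0.296×0.273 = 0.001.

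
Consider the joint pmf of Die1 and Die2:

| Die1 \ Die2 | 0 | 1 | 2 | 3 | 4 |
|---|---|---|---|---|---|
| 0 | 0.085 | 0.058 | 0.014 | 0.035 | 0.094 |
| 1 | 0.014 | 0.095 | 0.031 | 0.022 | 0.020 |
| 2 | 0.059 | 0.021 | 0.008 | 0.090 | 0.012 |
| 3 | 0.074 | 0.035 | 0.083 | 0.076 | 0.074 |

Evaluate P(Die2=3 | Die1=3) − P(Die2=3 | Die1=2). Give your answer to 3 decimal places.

P(Die1=3) = 0.074 + 0.035 + 0.083 + 0.076 + 0.074 = 0.342; P(Die2=3 | Die1=3) = 0.076/0.342 = 0.2222.
P(Die1=2) = 0.059 + 0.021 + 0.008 + 0.090 + 0.012 = 0.190; P(Die2=3 | Die1=2) = 0.090/0.190 = 0.4737.
Difference = -0.251.

-0.251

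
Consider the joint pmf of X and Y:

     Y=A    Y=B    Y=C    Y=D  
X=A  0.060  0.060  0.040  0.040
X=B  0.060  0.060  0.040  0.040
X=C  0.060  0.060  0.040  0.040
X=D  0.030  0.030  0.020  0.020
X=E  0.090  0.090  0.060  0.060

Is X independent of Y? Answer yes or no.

Every cell satisfies P(X,Y) = P(X)·P(Y). For instance P(X=A) = 0.200, P(Y=D) = 0.200, and 0.200×0.200 = 0.040 matches the joint entry. So X and Y are independent.

yes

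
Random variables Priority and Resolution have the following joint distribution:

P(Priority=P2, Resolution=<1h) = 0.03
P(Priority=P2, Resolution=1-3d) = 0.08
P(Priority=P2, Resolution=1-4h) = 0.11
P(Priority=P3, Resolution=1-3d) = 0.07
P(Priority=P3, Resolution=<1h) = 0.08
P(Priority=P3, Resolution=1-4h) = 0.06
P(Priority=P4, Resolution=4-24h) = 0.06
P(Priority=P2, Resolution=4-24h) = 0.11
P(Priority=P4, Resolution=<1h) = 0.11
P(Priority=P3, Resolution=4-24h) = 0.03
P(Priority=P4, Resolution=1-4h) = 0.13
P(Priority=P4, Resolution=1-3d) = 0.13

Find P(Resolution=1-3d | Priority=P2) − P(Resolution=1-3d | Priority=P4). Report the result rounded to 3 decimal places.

-0.060

P(Priority=P2) = 0.03 + 0.11 + 0.11 + 0.08 = 0.33; P(Resolution=1-3d | Priority=P2) = 0.08/0.33 = 0.2424.
P(Priority=P4) = 0.11 + 0.13 + 0.06 + 0.13 = 0.43; P(Resolution=1-3d | Priority=P4) = 0.13/0.43 = 0.3023.
Difference = -0.060.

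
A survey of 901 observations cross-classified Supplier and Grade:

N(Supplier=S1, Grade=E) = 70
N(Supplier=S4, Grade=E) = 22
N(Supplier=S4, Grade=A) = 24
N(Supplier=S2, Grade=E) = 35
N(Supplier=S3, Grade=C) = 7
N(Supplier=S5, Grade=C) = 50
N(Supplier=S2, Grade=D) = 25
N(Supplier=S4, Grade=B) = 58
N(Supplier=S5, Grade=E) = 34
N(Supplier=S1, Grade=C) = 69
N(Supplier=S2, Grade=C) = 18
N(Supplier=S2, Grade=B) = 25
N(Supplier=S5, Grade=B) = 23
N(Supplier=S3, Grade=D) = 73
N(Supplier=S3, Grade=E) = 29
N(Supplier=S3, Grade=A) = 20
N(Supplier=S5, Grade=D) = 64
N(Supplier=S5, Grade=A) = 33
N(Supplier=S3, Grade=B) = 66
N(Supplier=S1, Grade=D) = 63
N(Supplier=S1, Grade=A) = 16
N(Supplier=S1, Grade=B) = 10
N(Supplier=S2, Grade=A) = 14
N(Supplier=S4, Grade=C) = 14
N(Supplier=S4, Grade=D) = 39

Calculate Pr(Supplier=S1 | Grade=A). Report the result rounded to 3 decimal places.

Total with Grade=A: 16 + 14 + 20 + 24 + 33 = 107.
P(Supplier=S1 | Grade=A) = 16/107 = 0.150.

0.150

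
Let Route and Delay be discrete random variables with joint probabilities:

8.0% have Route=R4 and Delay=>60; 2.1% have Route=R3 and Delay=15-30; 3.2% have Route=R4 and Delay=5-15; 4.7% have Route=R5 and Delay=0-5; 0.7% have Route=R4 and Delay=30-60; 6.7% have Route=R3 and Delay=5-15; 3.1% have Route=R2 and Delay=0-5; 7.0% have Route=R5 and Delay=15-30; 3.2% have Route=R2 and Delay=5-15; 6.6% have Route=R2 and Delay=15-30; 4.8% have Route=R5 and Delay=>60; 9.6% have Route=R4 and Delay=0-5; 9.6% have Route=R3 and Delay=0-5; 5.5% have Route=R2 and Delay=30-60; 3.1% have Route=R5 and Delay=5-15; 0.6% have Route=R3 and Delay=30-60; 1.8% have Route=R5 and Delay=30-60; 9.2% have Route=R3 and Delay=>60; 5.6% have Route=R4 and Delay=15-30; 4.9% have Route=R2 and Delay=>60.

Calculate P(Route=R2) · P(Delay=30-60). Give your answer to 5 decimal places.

P(Route=R2) = 0.031 + 0.032 + 0.066 + 0.055 + 0.049 = 0.233.
P(Delay=30-60) = 0.055 + 0.006 + 0.007 + 0.018 = 0.086.
Product: 0.233 × 0.086 = 0.02004.

0.02004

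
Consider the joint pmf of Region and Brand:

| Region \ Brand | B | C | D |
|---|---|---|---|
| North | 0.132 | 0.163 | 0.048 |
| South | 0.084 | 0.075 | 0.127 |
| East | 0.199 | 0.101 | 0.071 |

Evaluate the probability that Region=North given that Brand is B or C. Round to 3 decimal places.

0.391

P(Brand=B) = 0.132 + 0.084 + 0.199 = 0.415.
P(Brand=C) = 0.163 + 0.075 + 0.101 = 0.339.
P(Brand ∈ {B, C}) = 0.415 + 0.339 = 0.754; P(Region=North, Brand ∈ {B, C}) = 0.132 + 0.163 = 0.295.
P(Region=North | Brand ∈ {B, C}) = 0.295/0.754 = 0.391.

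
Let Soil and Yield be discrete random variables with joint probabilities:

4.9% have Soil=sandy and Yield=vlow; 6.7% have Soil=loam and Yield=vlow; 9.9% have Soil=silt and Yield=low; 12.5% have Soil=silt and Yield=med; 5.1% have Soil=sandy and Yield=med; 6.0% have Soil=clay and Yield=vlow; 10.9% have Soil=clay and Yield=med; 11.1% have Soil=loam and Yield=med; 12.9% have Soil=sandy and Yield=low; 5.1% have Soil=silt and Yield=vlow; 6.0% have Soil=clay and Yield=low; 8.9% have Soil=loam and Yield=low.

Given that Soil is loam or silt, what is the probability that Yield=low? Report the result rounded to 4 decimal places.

0.3469

P(Soil=loam) = 0.067 + 0.089 + 0.111 = 0.267.
P(Soil=silt) = 0.051 + 0.099 + 0.125 = 0.275.
P(Soil ∈ {loam, silt}) = 0.267 + 0.275 = 0.542; P(Yield=low, Soil ∈ {loam, silt}) = 0.089 + 0.099 = 0.188.
P(Yield=low | Soil ∈ {loam, silt}) = 0.188/0.542 = 0.3469.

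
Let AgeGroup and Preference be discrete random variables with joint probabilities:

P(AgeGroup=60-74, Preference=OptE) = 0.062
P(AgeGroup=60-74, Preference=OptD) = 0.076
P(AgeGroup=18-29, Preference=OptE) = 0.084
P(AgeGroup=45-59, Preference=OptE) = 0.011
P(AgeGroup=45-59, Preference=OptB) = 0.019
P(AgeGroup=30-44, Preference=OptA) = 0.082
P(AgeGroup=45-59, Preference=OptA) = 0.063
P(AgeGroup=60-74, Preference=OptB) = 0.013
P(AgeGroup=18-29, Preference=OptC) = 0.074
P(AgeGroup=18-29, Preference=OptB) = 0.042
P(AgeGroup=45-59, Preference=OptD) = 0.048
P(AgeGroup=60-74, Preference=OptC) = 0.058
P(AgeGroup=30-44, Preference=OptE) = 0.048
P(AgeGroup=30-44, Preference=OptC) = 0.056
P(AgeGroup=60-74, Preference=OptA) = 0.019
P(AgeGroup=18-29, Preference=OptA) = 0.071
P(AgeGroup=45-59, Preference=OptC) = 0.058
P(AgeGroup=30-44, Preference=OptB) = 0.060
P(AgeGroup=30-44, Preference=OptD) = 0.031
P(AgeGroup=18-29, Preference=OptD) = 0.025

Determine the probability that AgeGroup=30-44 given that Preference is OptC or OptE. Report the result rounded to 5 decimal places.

0.23060

P(Preference=OptC) = 0.074 + 0.056 + 0.058 + 0.058 = 0.246.
P(Preference=OptE) = 0.084 + 0.048 + 0.011 + 0.062 = 0.205.
P(Preference ∈ {OptC, OptE}) = 0.246 + 0.205 = 0.451; P(AgeGroup=30-44, Preference ∈ {OptC, OptE}) = 0.056 + 0.048 = 0.104.
P(AgeGroup=30-44 | Preference ∈ {OptC, OptE}) = 0.104/0.451 = 0.23060.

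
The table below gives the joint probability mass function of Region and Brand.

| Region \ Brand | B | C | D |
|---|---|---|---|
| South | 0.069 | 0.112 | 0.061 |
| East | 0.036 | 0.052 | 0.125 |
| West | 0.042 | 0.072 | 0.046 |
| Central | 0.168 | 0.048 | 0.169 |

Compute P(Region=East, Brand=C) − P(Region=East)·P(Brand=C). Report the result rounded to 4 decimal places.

-0.0085

P(Region=East) = 0.036 + 0.052 + 0.125 = 0.213.
P(Brand=C) = 0.112 + 0.052 + 0.072 + 0.048 = 0.284.
P(Region=East, Brand=C) − P(Region=East)P(Brand=C) = 0.052 − 0.213×0.284 = -0.0085.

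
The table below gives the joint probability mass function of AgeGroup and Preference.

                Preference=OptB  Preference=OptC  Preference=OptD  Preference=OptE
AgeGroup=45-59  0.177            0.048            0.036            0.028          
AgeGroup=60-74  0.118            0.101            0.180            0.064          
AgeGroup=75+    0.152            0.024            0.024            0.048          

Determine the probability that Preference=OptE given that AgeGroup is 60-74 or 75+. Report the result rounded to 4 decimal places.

0.1575

P(AgeGroup=60-74) = 0.118 + 0.101 + 0.180 + 0.064 = 0.463.
P(AgeGroup=75+) = 0.152 + 0.024 + 0.024 + 0.048 = 0.248.
P(AgeGroup ∈ {60-74, 75+}) = 0.463 + 0.248 = 0.711; P(Preference=OptE, AgeGroup ∈ {60-74, 75+}) = 0.064 + 0.048 = 0.112.
P(Preference=OptE | AgeGroup ∈ {60-74, 75+}) = 0.112/0.711 = 0.1575.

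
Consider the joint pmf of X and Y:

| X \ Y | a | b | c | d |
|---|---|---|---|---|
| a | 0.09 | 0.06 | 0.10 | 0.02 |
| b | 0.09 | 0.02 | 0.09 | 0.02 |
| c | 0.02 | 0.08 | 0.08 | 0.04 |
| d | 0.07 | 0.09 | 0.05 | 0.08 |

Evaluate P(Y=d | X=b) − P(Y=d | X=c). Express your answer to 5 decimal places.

P(X=b) = 0.09 + 0.02 + 0.09 + 0.02 = 0.22; P(Y=d | X=b) = 0.02/0.22 = 0.090909.
P(X=c) = 0.02 + 0.08 + 0.08 + 0.04 = 0.22; P(Y=d | X=c) = 0.04/0.22 = 0.181818.
Difference = -0.09091.

-0.09091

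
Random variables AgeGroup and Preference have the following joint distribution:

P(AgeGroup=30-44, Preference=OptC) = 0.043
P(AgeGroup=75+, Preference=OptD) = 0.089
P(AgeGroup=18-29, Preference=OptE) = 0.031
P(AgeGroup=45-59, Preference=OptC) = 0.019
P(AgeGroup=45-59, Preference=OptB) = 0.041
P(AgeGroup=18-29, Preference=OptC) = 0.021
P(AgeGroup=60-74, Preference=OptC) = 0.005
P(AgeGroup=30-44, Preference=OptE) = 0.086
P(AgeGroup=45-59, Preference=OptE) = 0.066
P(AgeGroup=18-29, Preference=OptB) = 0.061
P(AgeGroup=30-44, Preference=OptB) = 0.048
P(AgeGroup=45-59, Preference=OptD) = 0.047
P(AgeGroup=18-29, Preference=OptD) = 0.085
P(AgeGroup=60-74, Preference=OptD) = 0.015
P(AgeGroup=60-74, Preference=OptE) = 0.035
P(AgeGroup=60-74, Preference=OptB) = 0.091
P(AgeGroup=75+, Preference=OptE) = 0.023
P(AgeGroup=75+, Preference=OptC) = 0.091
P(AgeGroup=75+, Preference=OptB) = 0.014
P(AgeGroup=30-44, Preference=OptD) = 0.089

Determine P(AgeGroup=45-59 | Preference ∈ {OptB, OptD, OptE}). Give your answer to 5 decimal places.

P(Preference=OptB) = 0.061 + 0.048 + 0.041 + 0.091 + 0.014 = 0.255.
P(Preference=OptD) = 0.085 + 0.089 + 0.047 + 0.015 + 0.089 = 0.325.
P(Preference=OptE) = 0.031 + 0.086 + 0.066 + 0.035 + 0.023 = 0.241.
P(Preference ∈ {OptB, OptD, OptE}) = 0.255 + 0.325 + 0.241 = 0.821; P(AgeGroup=45-59, Preference ∈ {OptB, OptD, OptE}) = 0.041 + 0.047 + 0.066 = 0.154.
P(AgeGroup=45-59 | Preference ∈ {OptB, OptD, OptE}) = 0.154/0.821 = 0.18758.

0.18758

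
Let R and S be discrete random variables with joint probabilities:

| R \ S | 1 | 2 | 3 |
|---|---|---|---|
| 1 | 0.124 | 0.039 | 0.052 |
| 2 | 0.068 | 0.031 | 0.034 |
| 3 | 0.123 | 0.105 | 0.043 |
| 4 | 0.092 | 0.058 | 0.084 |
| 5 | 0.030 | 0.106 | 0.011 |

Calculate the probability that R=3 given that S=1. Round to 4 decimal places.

0.2815

P(S=1) = 0.124 + 0.068 + 0.123 + 0.092 + 0.030 = 0.437.
P(R=3 | S=1) = 0.123/0.437 = 0.2815.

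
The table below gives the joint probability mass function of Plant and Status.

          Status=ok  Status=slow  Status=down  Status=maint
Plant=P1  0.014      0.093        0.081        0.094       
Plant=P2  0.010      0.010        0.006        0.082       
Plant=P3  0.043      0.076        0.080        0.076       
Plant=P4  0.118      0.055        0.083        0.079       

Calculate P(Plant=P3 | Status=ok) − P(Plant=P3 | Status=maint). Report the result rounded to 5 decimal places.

0.00283

P(Status=ok) = 0.014 + 0.010 + 0.043 + 0.118 = 0.185; P(Plant=P3 | Status=ok) = 0.043/0.185 = 0.232432.
P(Status=maint) = 0.094 + 0.082 + 0.076 + 0.079 = 0.331; P(Plant=P3 | Status=maint) = 0.076/0.331 = 0.229607.
Difference = 0.00283.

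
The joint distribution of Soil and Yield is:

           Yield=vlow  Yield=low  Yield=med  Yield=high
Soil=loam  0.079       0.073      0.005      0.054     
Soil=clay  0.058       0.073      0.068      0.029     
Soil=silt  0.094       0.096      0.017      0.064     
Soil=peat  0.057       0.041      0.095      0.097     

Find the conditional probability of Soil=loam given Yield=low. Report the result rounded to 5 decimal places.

0.25795

P(Yield=low) = 0.073 + 0.073 + 0.096 + 0.041 = 0.283.
P(Soil=loam | Yield=low) = 0.073/0.283 = 0.25795.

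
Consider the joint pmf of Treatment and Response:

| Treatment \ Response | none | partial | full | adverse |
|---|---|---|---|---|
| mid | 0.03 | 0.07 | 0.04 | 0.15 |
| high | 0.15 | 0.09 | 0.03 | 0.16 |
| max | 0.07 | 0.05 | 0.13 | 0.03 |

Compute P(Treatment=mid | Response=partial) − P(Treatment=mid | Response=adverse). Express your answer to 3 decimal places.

P(Response=partial) = 0.07 + 0.09 + 0.05 = 0.21; P(Treatment=mid | Response=partial) = 0.07/0.21 = 0.3333.
P(Response=adverse) = 0.15 + 0.16 + 0.03 = 0.34; P(Treatment=mid | Response=adverse) = 0.15/0.34 = 0.4412.
Difference = -0.108.

-0.108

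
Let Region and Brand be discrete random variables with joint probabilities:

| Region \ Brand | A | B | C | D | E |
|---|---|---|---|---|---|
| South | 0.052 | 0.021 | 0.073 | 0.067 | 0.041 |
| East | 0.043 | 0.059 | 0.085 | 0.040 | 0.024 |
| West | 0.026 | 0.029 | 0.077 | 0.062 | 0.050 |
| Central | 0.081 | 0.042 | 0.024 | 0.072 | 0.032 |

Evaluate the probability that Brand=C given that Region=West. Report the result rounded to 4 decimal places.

0.3156

P(Region=West) = 0.026 + 0.029 + 0.077 + 0.062 + 0.050 = 0.244.
P(Brand=C | Region=West) = 0.077/0.244 = 0.3156.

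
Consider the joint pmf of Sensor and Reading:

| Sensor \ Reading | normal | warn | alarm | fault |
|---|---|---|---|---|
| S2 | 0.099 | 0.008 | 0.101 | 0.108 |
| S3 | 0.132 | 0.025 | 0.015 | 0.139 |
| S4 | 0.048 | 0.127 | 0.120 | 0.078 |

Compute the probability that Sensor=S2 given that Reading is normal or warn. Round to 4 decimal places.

P(Reading=normal) = 0.099 + 0.132 + 0.048 = 0.279.
P(Reading=warn) = 0.008 + 0.025 + 0.127 = 0.160.
P(Reading ∈ {normal, warn}) = 0.279 + 0.160 = 0.439; P(Sensor=S2, Reading ∈ {normal, warn}) = 0.099 + 0.008 = 0.107.
P(Sensor=S2 | Reading ∈ {normal, warn}) = 0.107/0.439 = 0.2437.

0.2437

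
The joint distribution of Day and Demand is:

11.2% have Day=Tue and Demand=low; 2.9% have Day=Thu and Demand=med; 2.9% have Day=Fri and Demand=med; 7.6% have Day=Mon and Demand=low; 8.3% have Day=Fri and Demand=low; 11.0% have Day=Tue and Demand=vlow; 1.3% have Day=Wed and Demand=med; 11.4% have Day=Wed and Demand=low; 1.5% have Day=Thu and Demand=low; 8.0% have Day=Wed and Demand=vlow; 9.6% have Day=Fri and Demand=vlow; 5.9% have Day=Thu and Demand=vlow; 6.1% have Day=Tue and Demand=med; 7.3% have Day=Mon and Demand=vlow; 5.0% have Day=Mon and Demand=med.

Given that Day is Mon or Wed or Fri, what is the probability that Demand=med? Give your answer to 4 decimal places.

P(Day=Mon) = 0.073 + 0.076 + 0.050 = 0.199.
P(Day=Wed) = 0.080 + 0.114 + 0.013 = 0.207.
P(Day=Fri) = 0.096 + 0.083 + 0.029 = 0.208.
P(Day ∈ {Mon, Wed, Fri}) = 0.199 + 0.207 + 0.208 = 0.614; P(Demand=med, Day ∈ {Mon, Wed, Fri}) = 0.050 + 0.013 + 0.029 = 0.092.
P(Demand=med | Day ∈ {Mon, Wed, Fri}) = 0.092/0.614 = 0.1498.

0.1498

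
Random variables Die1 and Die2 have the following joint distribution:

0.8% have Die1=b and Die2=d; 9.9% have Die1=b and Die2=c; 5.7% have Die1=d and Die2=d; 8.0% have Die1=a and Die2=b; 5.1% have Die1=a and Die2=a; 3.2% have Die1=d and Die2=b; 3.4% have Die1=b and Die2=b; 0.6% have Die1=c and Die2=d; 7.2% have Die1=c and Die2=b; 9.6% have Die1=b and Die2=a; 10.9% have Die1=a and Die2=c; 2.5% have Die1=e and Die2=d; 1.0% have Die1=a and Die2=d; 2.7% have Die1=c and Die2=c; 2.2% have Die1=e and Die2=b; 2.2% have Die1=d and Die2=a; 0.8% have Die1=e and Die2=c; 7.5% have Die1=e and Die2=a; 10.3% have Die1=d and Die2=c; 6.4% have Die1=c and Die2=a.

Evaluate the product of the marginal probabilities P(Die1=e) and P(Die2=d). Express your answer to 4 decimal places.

0.0138

P(Die1=e) = 0.075 + 0.022 + 0.008 + 0.025 = 0.130.
P(Die2=d) = 0.010 + 0.008 + 0.006 + 0.057 + 0.025 = 0.106.
Product: 0.130 × 0.106 = 0.0138.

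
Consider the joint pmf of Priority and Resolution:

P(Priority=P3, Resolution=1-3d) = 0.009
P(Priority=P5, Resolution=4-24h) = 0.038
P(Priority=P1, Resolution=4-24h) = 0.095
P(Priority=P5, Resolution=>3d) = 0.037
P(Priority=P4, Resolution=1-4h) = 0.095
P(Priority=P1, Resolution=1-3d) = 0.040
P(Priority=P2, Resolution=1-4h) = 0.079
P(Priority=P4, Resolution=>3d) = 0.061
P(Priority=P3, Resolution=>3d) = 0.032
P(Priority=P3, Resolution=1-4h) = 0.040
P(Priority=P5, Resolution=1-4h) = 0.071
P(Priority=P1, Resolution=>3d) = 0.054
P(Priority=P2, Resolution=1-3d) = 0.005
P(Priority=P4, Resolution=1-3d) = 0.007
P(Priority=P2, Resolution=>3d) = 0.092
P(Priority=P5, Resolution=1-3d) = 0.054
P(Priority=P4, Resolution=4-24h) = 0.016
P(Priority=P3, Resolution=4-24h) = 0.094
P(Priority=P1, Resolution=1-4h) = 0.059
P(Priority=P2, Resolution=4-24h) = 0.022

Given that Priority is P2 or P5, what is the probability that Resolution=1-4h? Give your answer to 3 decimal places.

0.377

P(Priority=P2) = 0.079 + 0.022 + 0.005 + 0.092 = 0.198.
P(Priority=P5) = 0.071 + 0.038 + 0.054 + 0.037 = 0.200.
P(Priority ∈ {P2, P5}) = 0.198 + 0.200 = 0.398; P(Resolution=1-4h, Priority ∈ {P2, P5}) = 0.079 + 0.071 = 0.150.
P(Resolution=1-4h | Priority ∈ {P2, P5}) = 0.150/0.398 = 0.377.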